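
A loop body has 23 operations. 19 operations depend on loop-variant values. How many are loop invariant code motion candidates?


Invariant candidates = total - loop-dependent
= 23 - 19 = 4

4


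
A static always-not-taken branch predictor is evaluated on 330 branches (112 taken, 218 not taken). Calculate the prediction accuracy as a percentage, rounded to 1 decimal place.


Predictor: always-not-taken
Correct predictions = 218
Accuracy = 218 / 330 * 100 = 66.1%

66.1


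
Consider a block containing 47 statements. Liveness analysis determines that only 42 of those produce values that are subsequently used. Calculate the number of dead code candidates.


Dead code = total statements - live definitions
= 47 - 42 = 5

5


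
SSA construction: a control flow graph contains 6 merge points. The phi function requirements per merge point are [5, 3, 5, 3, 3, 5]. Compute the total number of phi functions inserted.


Total phi functions = sum of phi functions at each join node
= 5 + 3 + 5 + 3 + 3 + 5 = 24

24


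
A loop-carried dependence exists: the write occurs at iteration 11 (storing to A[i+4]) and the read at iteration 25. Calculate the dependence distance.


Distance = read iteration - write iteration
= 25 - 11 = 14

14


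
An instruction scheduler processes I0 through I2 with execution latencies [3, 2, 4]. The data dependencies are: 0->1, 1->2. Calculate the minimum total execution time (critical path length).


Compute longest path through dependency graph: dist(Ik) = max over predecessors of dist + latency(Ik).
dist(I0) = latency 3 = 3
dist(I1) = dist(I0) + 2 = 3 + 2 = 5
dist(I2) = dist(I1) + 4 = 5 + 4 = 9
Critical path = max dist = 9

9


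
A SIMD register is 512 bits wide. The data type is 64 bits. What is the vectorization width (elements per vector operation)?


Width = SIMD bits / data type bits
= 512 / 64 = 8

8


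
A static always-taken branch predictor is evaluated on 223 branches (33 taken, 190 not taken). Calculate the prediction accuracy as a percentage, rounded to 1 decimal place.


Predictor: always-taken
Correct predictions = 33
Accuracy = 33 / 223 * 100 = 14.8%

14.8


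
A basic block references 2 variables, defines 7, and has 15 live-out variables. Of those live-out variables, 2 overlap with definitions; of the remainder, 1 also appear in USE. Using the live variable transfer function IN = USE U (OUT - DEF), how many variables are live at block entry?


OUT - DEF: 15 - 2 = 13
|IN| = |USE| + |OUT - DEF| - |USE ∩ (OUT - DEF)| = 2 + 13 - 1 = 14

14


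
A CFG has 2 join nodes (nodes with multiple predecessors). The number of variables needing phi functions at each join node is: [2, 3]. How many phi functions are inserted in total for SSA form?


Total phi functions = sum of phi functions at each join node
= 2 + 3 = 5

5


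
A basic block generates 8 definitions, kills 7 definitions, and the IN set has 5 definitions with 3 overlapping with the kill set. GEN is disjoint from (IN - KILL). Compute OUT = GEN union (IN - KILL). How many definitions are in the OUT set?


IN - KILL: 5 - 3 = 2 surviving definitions
OUT = GEN + surviving = 8 + 2 = 10

10


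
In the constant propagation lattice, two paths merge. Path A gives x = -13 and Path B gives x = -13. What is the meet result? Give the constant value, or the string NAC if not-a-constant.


Meet operation: if both paths give the same constant, result is that constant; if they differ, result is NAC (not-a-constant).
Path A: -13, Path B: -13 -> equal
Result: constant -> -13

-13


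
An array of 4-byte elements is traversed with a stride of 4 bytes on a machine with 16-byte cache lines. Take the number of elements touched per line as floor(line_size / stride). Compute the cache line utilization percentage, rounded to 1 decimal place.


Elements per cache line = floor(16 / 4) = 4
Bytes used = 4 * 4 = 16
Utilization = 16 / 16 * 100 = 100.0%

100.0


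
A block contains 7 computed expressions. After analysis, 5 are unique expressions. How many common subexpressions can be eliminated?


CSE count = total expressions - unique expressions
= 7 - 5 = 2

2


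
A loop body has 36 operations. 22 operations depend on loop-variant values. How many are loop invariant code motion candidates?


Invariant candidates = total - loop-dependent
= 36 - 22 = 14

14


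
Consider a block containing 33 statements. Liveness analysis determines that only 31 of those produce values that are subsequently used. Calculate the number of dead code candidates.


Dead code = total statements - live definitions
= 33 - 31 = 2

2


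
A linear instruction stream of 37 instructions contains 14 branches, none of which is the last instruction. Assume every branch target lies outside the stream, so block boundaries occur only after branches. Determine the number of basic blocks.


With no in-sequence branch targets, the leaders are the first instruction plus the instruction after each branch.
Number of basic blocks = branches + 1
= 14 + 1 = 15

15


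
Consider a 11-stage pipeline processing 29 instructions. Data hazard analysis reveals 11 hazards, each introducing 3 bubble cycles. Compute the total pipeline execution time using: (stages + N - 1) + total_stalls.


Base cycles = 11 + 29 - 1 = 39
Total stalls = 11 * 3 = 33
Total = 39 + 33 = 72

72


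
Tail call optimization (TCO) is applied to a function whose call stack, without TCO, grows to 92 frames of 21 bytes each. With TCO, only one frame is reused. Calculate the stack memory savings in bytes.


Without TCO: 92 * 21 = 1932 bytes
With TCO: reuse 1 frame = 21 bytes
Savings = 1932 - 21 = 1911

1911


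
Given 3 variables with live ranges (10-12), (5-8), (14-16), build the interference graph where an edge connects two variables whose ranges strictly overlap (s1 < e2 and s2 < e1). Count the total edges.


Check all pairs for overlapping intervals.
Two intervals (s1,e1) and (s2,e2) overlap if s1 < e2 and s2 < e1.
v0 (10-12) vs v1..v2: overlaps none -> 0
v1 (5-8) vs v2: overlaps none -> 0
Total overlapping pairs = 0 + 0 = 0

0


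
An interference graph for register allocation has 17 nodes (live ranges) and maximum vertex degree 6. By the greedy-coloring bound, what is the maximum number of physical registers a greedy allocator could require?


Greedy coloring never needs more than (max_degree + 1) colors: when coloring a vertex, at most max_degree neighbors are already colored.
Upper bound = 6 + 1 = 7

7


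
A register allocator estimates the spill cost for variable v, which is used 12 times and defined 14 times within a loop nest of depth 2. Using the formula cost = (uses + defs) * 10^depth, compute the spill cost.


uses + defs = 12 + 14 = 26
10^2 = 100
Spill cost = 26 * 100 = 2600

2600


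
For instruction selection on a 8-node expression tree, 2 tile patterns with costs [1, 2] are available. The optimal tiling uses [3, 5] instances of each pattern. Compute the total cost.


Total cost = sum(count_i * cost_i)
= 3*1 + 5*2
= 13

13


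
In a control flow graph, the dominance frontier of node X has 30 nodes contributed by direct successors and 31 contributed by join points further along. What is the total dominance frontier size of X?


DF(X) = direct successor contributions + join point contributions
= 30 + 31 = 61

61


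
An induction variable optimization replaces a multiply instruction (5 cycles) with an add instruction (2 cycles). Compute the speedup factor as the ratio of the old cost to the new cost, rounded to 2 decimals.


Ratio = mult_cost / add_cost = 5 / 2 = 2.5

2.5


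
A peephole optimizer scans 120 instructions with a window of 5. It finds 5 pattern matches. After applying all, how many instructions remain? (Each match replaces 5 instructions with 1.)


Each match removes 4 instructions.
Total removed = 5 * 4 = 20
Remaining = 120 - 20 = 100

100


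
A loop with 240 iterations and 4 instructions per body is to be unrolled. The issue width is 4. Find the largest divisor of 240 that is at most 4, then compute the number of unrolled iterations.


Largest divisor of 240 <= 4 is 4
New iterations = 240 / 4 = 60

60


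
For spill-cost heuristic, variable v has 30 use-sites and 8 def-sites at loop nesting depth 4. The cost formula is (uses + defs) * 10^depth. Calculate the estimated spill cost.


uses + defs = 30 + 8 = 38
10^4 = 10000
Spill cost = 38 * 10000 = 380000

380000


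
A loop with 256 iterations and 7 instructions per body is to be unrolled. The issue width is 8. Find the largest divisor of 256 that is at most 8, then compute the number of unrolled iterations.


Largest divisor of 256 <= 8 is 8
New iterations = 256 / 8 = 32

32


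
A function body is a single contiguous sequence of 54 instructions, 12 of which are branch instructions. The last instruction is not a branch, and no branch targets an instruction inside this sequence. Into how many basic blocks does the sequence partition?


With no in-sequence branch targets, the leaders are the first instruction plus the instruction after each branch.
Number of basic blocks = branches + 1
= 12 + 1 = 13

13


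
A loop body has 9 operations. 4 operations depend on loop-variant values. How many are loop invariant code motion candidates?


Invariant candidates = total - loop-dependent
= 9 - 4 = 5

5


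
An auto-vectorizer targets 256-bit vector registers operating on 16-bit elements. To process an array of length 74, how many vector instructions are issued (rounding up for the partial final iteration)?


Width = 256 / 16 = 16 elements per vector op
Iterations = ceil(74 / 16) = 5

5


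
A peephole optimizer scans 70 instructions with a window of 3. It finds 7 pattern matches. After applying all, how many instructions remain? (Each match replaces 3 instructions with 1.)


Each match removes 2 instructions.
Total removed = 7 * 2 = 14
Remaining = 70 - 14 = 56

56


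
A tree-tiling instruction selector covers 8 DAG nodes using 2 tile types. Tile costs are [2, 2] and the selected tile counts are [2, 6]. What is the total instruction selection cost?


Total cost = sum(count_i * cost_i)
= 2*2 + 6*2
= 16

16


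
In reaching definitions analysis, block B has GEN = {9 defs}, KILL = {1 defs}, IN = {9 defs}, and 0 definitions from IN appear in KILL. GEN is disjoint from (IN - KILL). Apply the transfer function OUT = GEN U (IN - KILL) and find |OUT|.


IN - KILL: 9 - 0 = 9 surviving definitions
OUT = GEN + surviving = 9 + 9 = 18

18


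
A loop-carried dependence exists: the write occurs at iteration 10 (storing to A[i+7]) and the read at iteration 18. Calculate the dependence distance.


Distance = read iteration - write iteration
= 18 - 10 = 8

8


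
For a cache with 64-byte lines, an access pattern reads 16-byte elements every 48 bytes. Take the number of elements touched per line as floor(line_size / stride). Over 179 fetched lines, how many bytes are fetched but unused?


Elements per line = floor(64 / 48) = 1
Bytes used per line = 1 * 16 = 16
Wasted per line = 64 - 16 = 48
Total wasted = 48 * 179 = 8592

8592


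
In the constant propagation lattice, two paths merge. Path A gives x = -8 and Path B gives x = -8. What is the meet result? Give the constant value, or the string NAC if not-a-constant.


Meet operation: if both paths give the same constant, result is that constant; if they differ, result is NAC (not-a-constant).
Path A: -8, Path B: -8 -> equal
Result: constant -> -8

-8


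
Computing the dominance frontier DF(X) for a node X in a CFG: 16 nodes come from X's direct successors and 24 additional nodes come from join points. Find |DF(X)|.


DF(X) = direct successor contributions + join point contributions
= 16 + 24 = 40

40


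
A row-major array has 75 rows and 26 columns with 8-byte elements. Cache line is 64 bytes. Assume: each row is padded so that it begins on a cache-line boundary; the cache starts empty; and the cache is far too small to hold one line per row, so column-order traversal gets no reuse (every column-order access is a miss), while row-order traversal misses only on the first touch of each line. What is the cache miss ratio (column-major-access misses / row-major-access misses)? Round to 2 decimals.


Each row occupies 26 * 8 = 208 bytes and starts on a line boundary, so it spans ceil(208 / 64) = 4 cache lines.
Row-major traversal misses (one per line touched): 75 * ceil(26 * 8 / 64) = 300
Column-major traversal misses (no reuse, every access misses): 75 * 26 = 1950
Ratio = 1950 / 300 = 6.5

6.5


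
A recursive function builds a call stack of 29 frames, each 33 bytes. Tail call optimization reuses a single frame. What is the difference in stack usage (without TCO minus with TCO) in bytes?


Without TCO: 29 * 33 = 957 bytes
With TCO: reuse 1 frame = 33 bytes
Savings = 957 - 33 = 924

924


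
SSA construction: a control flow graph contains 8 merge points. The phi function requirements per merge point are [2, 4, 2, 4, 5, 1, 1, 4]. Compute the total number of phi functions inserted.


Total phi functions = sum of phi functions at each join node
= 2 + 4 + 2 + 4 + 5 + 1 + 1 + 4 = 23

23


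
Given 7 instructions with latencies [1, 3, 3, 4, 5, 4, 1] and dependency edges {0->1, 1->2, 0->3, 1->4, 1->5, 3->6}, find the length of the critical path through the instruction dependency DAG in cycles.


Compute longest path through dependency graph: dist(Ik) = max over predecessors of dist + latency(Ik).
dist(I0) = latency 1 = 1
dist(I1) = dist(I0) + 3 = 1 + 3 = 4
dist(I2) = dist(I1) + 3 = 4 + 3 = 7
dist(I3) = dist(I0) + 4 = 1 + 4 = 5
dist(I4) = dist(I1) + 5 = 4 + 5 = 9
dist(I5) = dist(I1) + 4 = 4 + 4 = 8
dist(I6) = dist(I3) + 1 = 5 + 1 = 6
Critical path = max dist = 9

9


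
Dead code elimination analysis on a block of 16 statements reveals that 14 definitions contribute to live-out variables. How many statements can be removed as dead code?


Dead code = total statements - live definitions
= 16 - 14 = 2

2


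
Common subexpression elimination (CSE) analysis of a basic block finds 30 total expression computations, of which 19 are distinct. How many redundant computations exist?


CSE count = total expressions - unique expressions
= 30 - 19 = 11

11


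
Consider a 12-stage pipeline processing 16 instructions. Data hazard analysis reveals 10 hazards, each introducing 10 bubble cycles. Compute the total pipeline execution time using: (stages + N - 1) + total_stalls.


Base cycles = 12 + 16 - 1 = 27
Total stalls = 10 * 10 = 100
Total = 27 + 100 = 127

127


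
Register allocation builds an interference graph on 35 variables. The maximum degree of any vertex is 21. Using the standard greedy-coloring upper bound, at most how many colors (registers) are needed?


Greedy coloring never needs more than (max_degree + 1) colors: when coloring a vertex, at most max_degree neighbors are already colored.
Upper bound = 21 + 1 = 22

22


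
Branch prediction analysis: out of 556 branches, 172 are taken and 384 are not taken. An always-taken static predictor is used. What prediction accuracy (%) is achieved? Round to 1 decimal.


Predictor: always-taken
Correct predictions = 172
Accuracy = 172 / 556 * 100 = 30.9%

30.9


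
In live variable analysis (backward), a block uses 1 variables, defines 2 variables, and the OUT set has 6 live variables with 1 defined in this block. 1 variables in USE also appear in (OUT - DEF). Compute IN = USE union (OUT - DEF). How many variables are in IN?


OUT - DEF: 6 - 1 = 5
|IN| = |USE| + |OUT - DEF| - |USE ∩ (OUT - DEF)| = 1 + 5 - 1 = 5

5


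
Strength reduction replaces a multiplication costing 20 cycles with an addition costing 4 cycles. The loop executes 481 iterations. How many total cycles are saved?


Per-iteration saving = 20 - 4 = 16
Total saved = 481 * 16 = 7696

7696


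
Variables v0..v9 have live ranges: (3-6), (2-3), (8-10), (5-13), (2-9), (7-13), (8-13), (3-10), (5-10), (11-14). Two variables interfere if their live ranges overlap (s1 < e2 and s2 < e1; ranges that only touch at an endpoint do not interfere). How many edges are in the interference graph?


Check all pairs for overlapping intervals.
Two intervals (s1,e1) and (s2,e2) overlap if s1 < e2 and s2 < e1.
v0 (3-6) vs v1..v9: overlaps v3, v4, v7, v8 -> 4
v1 (2-3) vs v2..v9: overlaps v4 -> 1
v2 (8-10) vs v3..v9: overlaps v3, v4, v5, v6, v7, v8 -> 6
v3 (5-13) vs v4..v9: overlaps v4, v5, v6, v7, v8, v9 -> 6
v4 (2-9) vs v5..v9: overlaps v5, v6, v7, v8 -> 4
v5 (7-13) vs v6..v9: overlaps v6, v7, v8, v9 -> 4
v6 (8-13) vs v7..v9: overlaps v7, v8, v9 -> 3
v7 (3-10) vs v8..v9: overlaps v8 -> 1
v8 (5-10) vs v9: overlaps none -> 0
Total overlapping pairs = 4 + 1 + 6 + 6 + 4 + 4 + 3 + 1 + 0 = 29

29


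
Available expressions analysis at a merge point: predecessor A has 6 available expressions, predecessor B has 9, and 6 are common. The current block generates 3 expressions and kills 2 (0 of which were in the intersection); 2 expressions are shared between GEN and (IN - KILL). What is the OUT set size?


IN = intersection of predecessors = 6
IN - KILL = 6 - 0 = 6
|OUT| = |GEN| + |IN - KILL| - |GEN ∩ (IN - KILL)| = 3 + 6 - 2 = 7

7


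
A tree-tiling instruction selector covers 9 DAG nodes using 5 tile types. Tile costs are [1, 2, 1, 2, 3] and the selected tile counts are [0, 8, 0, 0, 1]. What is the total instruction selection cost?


Total cost = sum(count_i * cost_i)
= 0*1 + 8*2 + 0*1 + 0*2 + 1*3
= 19

19


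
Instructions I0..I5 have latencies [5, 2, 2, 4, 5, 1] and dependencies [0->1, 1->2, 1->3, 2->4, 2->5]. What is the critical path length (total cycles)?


Compute longest path through dependency graph: dist(Ik) = max over predecessors of dist + latency(Ik).
dist(I0) = latency 5 = 5
dist(I1) = dist(I0) + 2 = 5 + 2 = 7
dist(I2) = dist(I1) + 2 = 7 + 2 = 9
dist(I3) = dist(I1) + 4 = 7 + 4 = 11
dist(I4) = dist(I2) + 5 = 9 + 5 = 14
dist(I5) = dist(I2) + 1 = 9 + 1 = 10
Critical path = max dist = 14

14


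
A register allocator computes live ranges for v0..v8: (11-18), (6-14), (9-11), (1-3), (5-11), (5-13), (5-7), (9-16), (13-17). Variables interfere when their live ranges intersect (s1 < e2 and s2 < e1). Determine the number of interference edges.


Check all pairs for overlapping intervals.
Two intervals (s1,e1) and (s2,e2) overlap if s1 < e2 and s2 < e1.
v0 (11-18) vs v1..v8: overlaps v1, v5, v7, v8 -> 4
v1 (6-14) vs v2..v8: overlaps v2, v4, v5, v6, v7, v8 -> 6
v2 (9-11) vs v3..v8: overlaps v4, v5, v7 -> 3
v3 (1-3) vs v4..v8: overlaps none -> 0
v4 (5-11) vs v5..v8: overlaps v5, v6, v7 -> 3
v5 (5-13) vs v6..v8: overlaps v6, v7 -> 2
v6 (5-7) vs v7..v8: overlaps none -> 0
v7 (9-16) vs v8: overlaps v8 -> 1
Total overlapping pairs = 4 + 6 + 3 + 0 + 3 + 2 + 0 + 1 = 19

19


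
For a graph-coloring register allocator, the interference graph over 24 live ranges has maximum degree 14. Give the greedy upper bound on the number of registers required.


Greedy coloring never needs more than (max_degree + 1) colors: when coloring a vertex, at most max_degree neighbors are already colored.
Upper bound = 14 + 1 = 15

15


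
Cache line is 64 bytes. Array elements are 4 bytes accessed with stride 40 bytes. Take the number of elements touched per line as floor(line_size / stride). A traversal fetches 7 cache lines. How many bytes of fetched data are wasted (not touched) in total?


Elements per line = floor(64 / 40) = 1
Bytes used per line = 1 * 4 = 4
Wasted per line = 64 - 4 = 60
Total wasted = 60 * 7 = 420

420


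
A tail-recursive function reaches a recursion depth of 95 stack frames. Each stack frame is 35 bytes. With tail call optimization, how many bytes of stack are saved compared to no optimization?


Without TCO: 95 * 35 = 3325 bytes
With TCO: reuse 1 frame = 35 bytes
Savings = 3325 - 35 = 3290

3290


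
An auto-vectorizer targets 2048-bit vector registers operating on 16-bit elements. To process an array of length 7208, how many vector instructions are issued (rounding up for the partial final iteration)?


Width = 2048 / 16 = 128 elements per vector op
Iterations = ceil(7208 / 128) = 57

57


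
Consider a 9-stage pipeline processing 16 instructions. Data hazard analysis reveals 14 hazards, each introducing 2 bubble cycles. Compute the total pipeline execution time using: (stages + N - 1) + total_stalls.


Base cycles = 9 + 16 - 1 = 24
Total stalls = 14 * 2 = 28
Total = 24 + 28 = 52

52


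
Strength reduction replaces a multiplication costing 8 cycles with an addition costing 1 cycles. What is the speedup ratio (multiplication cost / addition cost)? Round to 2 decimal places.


Ratio = mult_cost / add_cost = 8 / 1 = 8.0

8.0


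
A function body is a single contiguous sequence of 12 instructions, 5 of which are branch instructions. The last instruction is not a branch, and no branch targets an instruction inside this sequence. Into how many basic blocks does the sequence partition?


With no in-sequence branch targets, the leaders are the first instruction plus the instruction after each branch.
Number of basic blocks = branches + 1
= 5 + 1 = 6

6


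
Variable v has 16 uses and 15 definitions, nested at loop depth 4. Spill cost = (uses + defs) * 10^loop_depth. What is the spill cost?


uses + defs = 16 + 15 = 31
10^4 = 10000
Spill cost = 31 * 10000 = 310000

310000


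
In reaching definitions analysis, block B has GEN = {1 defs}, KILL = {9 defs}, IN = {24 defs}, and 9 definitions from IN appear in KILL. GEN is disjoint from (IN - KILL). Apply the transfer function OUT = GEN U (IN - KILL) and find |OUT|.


IN - KILL: 24 - 9 = 15 surviving definitions
OUT = GEN + surviving = 1 + 15 = 16

16


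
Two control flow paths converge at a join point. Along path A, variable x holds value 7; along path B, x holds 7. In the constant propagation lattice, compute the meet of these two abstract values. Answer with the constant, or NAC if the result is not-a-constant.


Meet operation: if both paths give the same constant, result is that constant; if they differ, result is NAC (not-a-constant).
Path A: 7, Path B: 7 -> equal
Result: constant -> 7

7


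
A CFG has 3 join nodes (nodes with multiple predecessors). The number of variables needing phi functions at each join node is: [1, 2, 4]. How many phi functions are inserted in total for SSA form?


Total phi functions = sum of phi functions at each join node
= 1 + 2 + 4 = 7

7


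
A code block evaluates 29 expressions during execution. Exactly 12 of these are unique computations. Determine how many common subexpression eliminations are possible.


CSE count = total expressions - unique expressions
= 29 - 12 = 17

17


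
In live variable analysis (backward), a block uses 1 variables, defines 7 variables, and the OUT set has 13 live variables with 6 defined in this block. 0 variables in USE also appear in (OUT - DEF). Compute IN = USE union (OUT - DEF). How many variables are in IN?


OUT - DEF: 13 - 6 = 7
|IN| = |USE| + |OUT - DEF| - |USE ∩ (OUT - DEF)| = 1 + 7 - 0 = 8

8


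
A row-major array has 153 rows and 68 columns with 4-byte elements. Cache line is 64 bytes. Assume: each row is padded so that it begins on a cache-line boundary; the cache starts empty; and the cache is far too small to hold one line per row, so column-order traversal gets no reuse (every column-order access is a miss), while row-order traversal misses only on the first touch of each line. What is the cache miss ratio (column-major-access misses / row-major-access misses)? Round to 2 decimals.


Each row occupies 68 * 4 = 272 bytes and starts on a line boundary, so it spans ceil(272 / 64) = 5 cache lines.
Row-major traversal misses (one per line touched): 153 * ceil(68 * 4 / 64) = 765
Column-major traversal misses (no reuse, every access misses): 153 * 68 = 10404
Ratio = 10404 / 765 = 13.6

13.6


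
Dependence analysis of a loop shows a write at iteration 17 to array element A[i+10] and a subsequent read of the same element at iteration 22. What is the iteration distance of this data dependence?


Distance = read iteration - write iteration
= 22 - 17 = 5

5


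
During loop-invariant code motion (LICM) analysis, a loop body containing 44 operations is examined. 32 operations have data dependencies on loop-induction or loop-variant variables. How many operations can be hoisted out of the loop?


Invariant candidates = total - loop-dependent
= 44 - 32 = 12

12


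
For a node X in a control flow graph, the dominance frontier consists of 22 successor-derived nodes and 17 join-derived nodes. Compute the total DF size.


DF(X) = direct successor contributions + join point contributions
= 22 + 17 = 39

39


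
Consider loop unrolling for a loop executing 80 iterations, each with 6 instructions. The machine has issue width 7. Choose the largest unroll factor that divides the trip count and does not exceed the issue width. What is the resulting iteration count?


Largest divisor of 80 <= 7 is 5
New iterations = 80 / 5 = 16

16


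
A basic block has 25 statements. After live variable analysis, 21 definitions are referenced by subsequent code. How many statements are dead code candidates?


Dead code = total statements - live definitions
= 25 - 21 = 4

4


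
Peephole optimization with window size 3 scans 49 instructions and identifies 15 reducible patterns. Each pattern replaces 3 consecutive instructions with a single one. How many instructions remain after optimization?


Each match removes 2 instructions.
Total removed = 15 * 2 = 30
Remaining = 49 - 30 = 19

19


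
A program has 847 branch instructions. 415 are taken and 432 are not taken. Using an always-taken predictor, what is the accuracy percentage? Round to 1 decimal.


Predictor: always-taken
Correct predictions = 415
Accuracy = 415 / 847 * 100 = 49.0%

49.0


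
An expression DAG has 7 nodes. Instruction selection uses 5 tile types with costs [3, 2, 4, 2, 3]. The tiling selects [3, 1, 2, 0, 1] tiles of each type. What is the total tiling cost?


Total cost = sum(count_i * cost_i)
= 3*3 + 1*2 + 2*4 + 0*2 + 1*3
= 22

22


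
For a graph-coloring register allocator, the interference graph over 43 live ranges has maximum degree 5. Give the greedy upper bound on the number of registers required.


Greedy coloring never needs more than (max_degree + 1) colors: when coloring a vertex, at most max_degree neighbors are already colored.
Upper bound = 5 + 1 = 6

6


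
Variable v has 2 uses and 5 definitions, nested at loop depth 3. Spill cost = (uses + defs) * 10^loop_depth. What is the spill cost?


uses + defs = 2 + 5 = 7
10^3 = 1000
Spill cost = 7 * 1000 = 7000

7000


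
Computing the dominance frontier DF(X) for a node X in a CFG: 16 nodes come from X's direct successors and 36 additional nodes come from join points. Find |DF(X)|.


DF(X) = direct successor contributions + join point contributions
= 16 + 36 = 52

52


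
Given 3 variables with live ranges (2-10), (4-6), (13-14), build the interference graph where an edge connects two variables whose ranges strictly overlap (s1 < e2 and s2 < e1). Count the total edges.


Check all pairs for overlapping intervals.
Two intervals (s1,e1) and (s2,e2) overlap if s1 < e2 and s2 < e1.
v0 (2-10) vs v1..v2: overlaps v1 -> 1
v1 (4-6) vs v2: overlaps none -> 0
Total overlapping pairs = 1 + 0 = 1

1


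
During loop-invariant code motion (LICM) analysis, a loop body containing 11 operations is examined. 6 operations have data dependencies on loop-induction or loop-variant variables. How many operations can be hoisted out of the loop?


Invariant candidates = total - loop-dependent
= 11 - 6 = 5

5


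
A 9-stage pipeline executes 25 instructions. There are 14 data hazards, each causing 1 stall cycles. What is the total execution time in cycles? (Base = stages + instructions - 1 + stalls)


Base cycles = 9 + 25 - 1 = 33
Total stalls = 14 * 1 = 14
Total = 33 + 14 = 47

47


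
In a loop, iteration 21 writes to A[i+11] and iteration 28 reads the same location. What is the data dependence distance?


Distance = read iteration - write iteration
= 28 - 21 = 7

7


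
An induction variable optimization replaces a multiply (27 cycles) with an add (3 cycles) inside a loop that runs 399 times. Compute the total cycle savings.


Per-iteration saving = 27 - 3 = 24
Total saved = 399 * 24 = 9576

9576


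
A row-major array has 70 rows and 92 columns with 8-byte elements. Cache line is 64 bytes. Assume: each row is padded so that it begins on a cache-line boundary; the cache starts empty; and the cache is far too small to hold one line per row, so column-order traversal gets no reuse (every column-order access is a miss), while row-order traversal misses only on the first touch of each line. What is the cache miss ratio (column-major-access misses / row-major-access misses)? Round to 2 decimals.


Each row occupies 92 * 8 = 736 bytes and starts on a line boundary, so it spans ceil(736 / 64) = 12 cache lines.
Row-major traversal misses (one per line touched): 70 * ceil(92 * 8 / 64) = 840
Column-major traversal misses (no reuse, every access misses): 70 * 92 = 6440
Ratio = 6440 / 840 = 7.67

7.67


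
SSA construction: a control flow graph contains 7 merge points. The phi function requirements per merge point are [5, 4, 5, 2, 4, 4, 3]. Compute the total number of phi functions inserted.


Total phi functions = sum of phi functions at each join node
= 5 + 4 + 5 + 2 + 4 + 4 + 3 = 27

27


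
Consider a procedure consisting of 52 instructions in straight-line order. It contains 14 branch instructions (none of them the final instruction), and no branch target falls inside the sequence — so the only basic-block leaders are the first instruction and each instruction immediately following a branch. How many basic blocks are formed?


With no in-sequence branch targets, the leaders are the first instruction plus the instruction after each branch.
Number of basic blocks = branches + 1
= 14 + 1 = 15

15


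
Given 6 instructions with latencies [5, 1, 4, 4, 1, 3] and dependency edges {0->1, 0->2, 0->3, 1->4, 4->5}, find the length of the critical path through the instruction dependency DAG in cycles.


Compute longest path through dependency graph: dist(Ik) = max over predecessors of dist + latency(Ik).
dist(I0) = latency 5 = 5
dist(I1) = dist(I0) + 1 = 5 + 1 = 6
dist(I2) = dist(I0) + 4 = 5 + 4 = 9
dist(I3) = dist(I0) + 4 = 5 + 4 = 9
dist(I4) = dist(I1) + 1 = 6 + 1 = 7
dist(I5) = dist(I4) + 3 = 7 + 3 = 10
Critical path = max dist = 10

10


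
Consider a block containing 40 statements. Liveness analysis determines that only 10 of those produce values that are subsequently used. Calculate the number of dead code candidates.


Dead code = total statements - live definitions
= 40 - 10 = 30

30


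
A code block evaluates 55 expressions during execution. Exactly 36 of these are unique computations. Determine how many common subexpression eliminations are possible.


CSE count = total expressions - unique expressions
= 55 - 36 = 19

19


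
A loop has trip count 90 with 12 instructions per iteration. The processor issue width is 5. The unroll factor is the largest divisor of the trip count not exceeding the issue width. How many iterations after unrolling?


Largest divisor of 90 <= 5 is 5
New iterations = 90 / 5 = 18

18


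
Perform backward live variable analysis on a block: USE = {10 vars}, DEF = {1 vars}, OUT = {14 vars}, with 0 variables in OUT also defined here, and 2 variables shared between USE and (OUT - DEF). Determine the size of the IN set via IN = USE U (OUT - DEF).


OUT - DEF: 14 - 0 = 14
|IN| = |USE| + |OUT - DEF| - |USE ∩ (OUT - DEF)| = 10 + 14 - 2 = 22

22


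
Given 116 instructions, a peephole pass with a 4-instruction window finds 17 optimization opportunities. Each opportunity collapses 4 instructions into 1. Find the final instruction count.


Each match removes 3 instructions.
Total removed = 17 * 3 = 51
Remaining = 116 - 51 = 65

65


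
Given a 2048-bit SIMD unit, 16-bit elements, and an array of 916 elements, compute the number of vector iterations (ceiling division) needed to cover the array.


Width = 2048 / 16 = 128 elements per vector op
Iterations = ceil(916 / 128) = 8

8


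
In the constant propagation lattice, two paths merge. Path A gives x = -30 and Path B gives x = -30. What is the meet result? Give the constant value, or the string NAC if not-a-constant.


Meet operation: if both paths give the same constant, result is that constant; if they differ, result is NAC (not-a-constant).
Path A: -30, Path B: -30 -> equal
Result: constant -> -30

-30


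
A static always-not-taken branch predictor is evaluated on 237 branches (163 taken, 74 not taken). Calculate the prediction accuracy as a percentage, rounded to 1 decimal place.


Predictor: always-not-taken
Correct predictions = 74
Accuracy = 74 / 237 * 100 = 31.2%

31.2


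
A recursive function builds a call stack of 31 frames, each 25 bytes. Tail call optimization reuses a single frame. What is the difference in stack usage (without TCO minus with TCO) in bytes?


Without TCO: 31 * 25 = 775 bytes
With TCO: reuse 1 frame = 25 bytes
Savings = 775 - 25 = 750

750


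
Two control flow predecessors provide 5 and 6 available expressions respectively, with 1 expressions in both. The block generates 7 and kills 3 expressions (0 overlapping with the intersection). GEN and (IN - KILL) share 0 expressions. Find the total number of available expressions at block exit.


IN = intersection of predecessors = 1
IN - KILL = 1 - 0 = 1
|OUT| = |GEN| + |IN - KILL| - |GEN ∩ (IN - KILL)| = 7 + 1 - 0 = 8

8


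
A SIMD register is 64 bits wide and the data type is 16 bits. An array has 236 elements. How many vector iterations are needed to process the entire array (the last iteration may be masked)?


Width = 64 / 16 = 4 elements per vector op
Iterations = ceil(236 / 4) = 59

59


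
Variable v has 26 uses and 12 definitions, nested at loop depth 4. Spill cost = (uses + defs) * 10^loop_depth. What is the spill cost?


uses + defs = 26 + 12 = 38
10^4 = 10000
Spill cost = 38 * 10000 = 380000

380000


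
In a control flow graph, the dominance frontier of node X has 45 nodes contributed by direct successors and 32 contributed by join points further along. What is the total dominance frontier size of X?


DF(X) = direct successor contributions + join point contributions
= 45 + 32 = 77

77


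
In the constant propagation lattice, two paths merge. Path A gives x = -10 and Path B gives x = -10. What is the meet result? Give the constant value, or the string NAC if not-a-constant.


Meet operation: if both paths give the same constant, result is that constant; if they differ, result is NAC (not-a-constant).
Path A: -10, Path B: -10 -> equal
Result: constant -> -10

-10


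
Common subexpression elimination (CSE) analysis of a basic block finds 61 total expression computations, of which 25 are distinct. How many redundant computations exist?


CSE count = total expressions - unique expressions
= 61 - 25 = 36

36


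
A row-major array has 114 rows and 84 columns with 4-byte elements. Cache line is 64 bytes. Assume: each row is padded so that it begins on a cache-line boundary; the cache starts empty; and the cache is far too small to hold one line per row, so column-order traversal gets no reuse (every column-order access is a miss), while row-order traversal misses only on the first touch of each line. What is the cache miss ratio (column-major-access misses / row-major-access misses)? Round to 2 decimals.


Each row occupies 84 * 4 = 336 bytes and starts on a line boundary, so it spans ceil(336 / 64) = 6 cache lines.
Row-major traversal misses (one per line touched): 114 * ceil(84 * 4 / 64) = 684
Column-major traversal misses (no reuse, every access misses): 114 * 84 = 9576
Ratio = 9576 / 684 = 14.0

14.0


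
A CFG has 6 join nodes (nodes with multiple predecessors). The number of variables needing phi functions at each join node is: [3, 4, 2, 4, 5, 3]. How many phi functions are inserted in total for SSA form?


Total phi functions = sum of phi functions at each join node
= 3 + 4 + 2 + 4 + 5 + 3 = 21

21


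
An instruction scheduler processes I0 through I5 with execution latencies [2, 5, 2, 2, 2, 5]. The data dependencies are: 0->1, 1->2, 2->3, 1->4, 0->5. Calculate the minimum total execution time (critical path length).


Compute longest path through dependency graph: dist(Ik) = max over predecessors of dist + latency(Ik).
dist(I0) = latency 2 = 2
dist(I1) = dist(I0) + 5 = 2 + 5 = 7
dist(I2) = dist(I1) + 2 = 7 + 2 = 9
dist(I3) = dist(I2) + 2 = 9 + 2 = 11
dist(I4) = dist(I1) + 2 = 7 + 2 = 9
dist(I5) = dist(I0) + 5 = 2 + 5 = 7
Critical path = max dist = 11

11


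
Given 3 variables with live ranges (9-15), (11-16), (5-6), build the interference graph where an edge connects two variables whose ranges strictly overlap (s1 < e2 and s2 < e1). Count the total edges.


Check all pairs for overlapping intervals.
Two intervals (s1,e1) and (s2,e2) overlap if s1 < e2 and s2 < e1.
v0 (9-15) vs v1..v2: overlaps v1 -> 1
v1 (11-16) vs v2: overlaps none -> 0
Total overlapping pairs = 1 + 0 = 1

1


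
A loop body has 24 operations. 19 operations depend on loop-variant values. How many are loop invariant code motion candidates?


Invariant candidates = total - loop-dependent
= 24 - 19 = 5

5


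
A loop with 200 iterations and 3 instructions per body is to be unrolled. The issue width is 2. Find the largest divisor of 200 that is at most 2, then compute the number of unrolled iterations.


Largest divisor of 200 <= 2 is 2
New iterations = 200 / 2 = 100

100


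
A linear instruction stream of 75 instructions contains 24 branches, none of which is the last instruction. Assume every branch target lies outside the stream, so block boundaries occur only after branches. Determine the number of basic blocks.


With no in-sequence branch targets, the leaders are the first instruction plus the instruction after each branch.
Number of basic blocks = branches + 1
= 24 + 1 = 25

25


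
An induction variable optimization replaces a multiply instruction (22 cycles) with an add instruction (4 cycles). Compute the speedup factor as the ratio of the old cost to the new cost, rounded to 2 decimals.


Ratio = mult_cost / add_cost = 22 / 4 = 5.5

5.5


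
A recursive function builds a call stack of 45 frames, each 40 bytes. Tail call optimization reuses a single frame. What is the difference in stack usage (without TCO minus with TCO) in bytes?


Without TCO: 45 * 40 = 1800 bytes
With TCO: reuse 1 frame = 40 bytes
Savings = 1800 - 40 = 1760

1760


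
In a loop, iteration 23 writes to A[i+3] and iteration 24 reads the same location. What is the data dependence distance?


Distance = read iteration - write iteration
= 24 - 23 = 1

1


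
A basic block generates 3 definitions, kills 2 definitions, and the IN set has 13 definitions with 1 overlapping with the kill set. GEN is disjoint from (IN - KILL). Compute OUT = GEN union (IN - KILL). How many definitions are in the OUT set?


IN - KILL: 13 - 1 = 12 surviving definitions
OUT = GEN + surviving = 3 + 12 = 15

15


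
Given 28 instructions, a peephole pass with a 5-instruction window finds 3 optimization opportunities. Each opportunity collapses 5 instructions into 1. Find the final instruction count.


Each match removes 4 instructions.
Total removed = 3 * 4 = 12
Remaining = 28 - 12 = 16

16


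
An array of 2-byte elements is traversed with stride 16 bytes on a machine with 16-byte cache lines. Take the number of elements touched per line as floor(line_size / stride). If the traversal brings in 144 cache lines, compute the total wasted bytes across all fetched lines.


Elements per line = floor(16 / 16) = 1
Bytes used per line = 1 * 2 = 2
Wasted per line = 16 - 2 = 14
Total wasted = 14 * 144 = 2016

2016
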